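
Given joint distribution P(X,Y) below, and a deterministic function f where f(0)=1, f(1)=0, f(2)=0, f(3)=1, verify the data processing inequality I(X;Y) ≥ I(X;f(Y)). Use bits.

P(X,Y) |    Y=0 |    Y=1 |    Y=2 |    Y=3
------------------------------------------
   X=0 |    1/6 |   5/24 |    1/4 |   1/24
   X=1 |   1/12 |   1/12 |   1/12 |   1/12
I(X;Y) = 0.0518, I(X;f(Y)) = 0.0237, inequality holds: 0.0518 ≥ 0.0237

Data Processing Inequality: For any Markov chain X → Y → Z, we have I(X;Y) ≥ I(X;Z).

Here Z = f(Y) is a deterministic function of Y, forming X → Y → Z.

Original I(X;Y) = 0.0518 bits

After applying f:
P(X,Z) where Z=f(Y):
- P(X,Z=0) = P(X,Y=1) + P(X,Y=2)
- P(X,Z=1) = P(X,Y=0) + P(X,Y=3)

I(X;Z) = I(X;f(Y)) = 0.0237 bits

Verification: 0.0518 ≥ 0.0237 ✓

Information cannot be created by processing; the function f can only lose information about X.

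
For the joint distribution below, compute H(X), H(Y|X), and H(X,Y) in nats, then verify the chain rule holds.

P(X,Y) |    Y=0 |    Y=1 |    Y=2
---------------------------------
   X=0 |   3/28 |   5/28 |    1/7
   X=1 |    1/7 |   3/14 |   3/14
H(X,Y) = 1.7631, H(X) = 0.6829, H(Y|X) = 1.0802 (all in nats)

Chain rule: H(X,Y) = H(X) + H(Y|X)

Left side — joint entropy directly:
H(X,Y) = -Σ p(x,y) log p(x,y) = 1.7631 nats

Right side — compute H(Y|X) from the conditional distributions:
P(X) = (3/7, 4/7), so H(X) = 0.6829 nats
H(Y|X) = Σ_x P(X=x) · H(Y|X=x):
  P(Y|X=0) = (1/4, 5/12, 1/3), H(Y|X=0) = 1.0776, weight P(X=0) = 3/7
  P(Y|X=1) = (1/4, 3/8, 3/8), H(Y|X=1) = 1.0822, weight P(X=1) = 4/7
H(Y|X) = 1.0802 nats

H(X) + H(Y|X) = 0.6829 + 1.0802 = 1.7631 nats

Both sides equal 1.7631 nats. ✓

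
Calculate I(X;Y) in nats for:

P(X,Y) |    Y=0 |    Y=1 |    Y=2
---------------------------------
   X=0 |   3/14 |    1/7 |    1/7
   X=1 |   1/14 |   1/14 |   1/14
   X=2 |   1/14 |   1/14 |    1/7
0.0214 nats

Mutual information: I(X;Y) = H(X) + H(Y) - H(X,Y)

Marginals:
P(X) = (1/2, 3/14, 2/7), H(X) = 1.0346 nats
P(Y) = (5/14, 2/7, 5/14), H(Y) = 1.0934 nats

Joint entropy: H(X,Y) = 2.1066 nats

I(X;Y) = 1.0346 + 1.0934 - 2.1066 = 0.0214 nats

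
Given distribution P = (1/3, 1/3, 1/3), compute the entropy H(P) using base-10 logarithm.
0.4771 dits

Shannon entropy is H(X) = -Σ p(x) log p(x).

For P = (1/3, 1/3, 1/3):
H = -1/3 × log_10(1/3) -1/3 × log_10(1/3) -1/3 × log_10(1/3)
H = 0.4771 dits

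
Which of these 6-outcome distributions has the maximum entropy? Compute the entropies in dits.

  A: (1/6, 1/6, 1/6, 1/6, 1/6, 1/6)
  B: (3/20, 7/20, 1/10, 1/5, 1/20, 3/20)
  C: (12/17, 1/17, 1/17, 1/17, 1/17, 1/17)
A

For a discrete distribution over n outcomes, entropy is maximized by the uniform distribution.

Computing entropies:
H(A) = 0.7782 dits
H(B) = 0.7116 dits
H(C) = 0.4687 dits

The uniform distribution (where all probabilities equal 1/6) achieves the maximum entropy of log_10(6) = 0.7782 dits.

Distribution A has the highest entropy.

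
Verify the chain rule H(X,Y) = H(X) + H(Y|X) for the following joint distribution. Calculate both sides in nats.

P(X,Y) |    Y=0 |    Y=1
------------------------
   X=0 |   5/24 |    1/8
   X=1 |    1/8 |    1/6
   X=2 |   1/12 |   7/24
H(X,Y) = 1.7117, H(X) = 1.0934, H(Y|X) = 0.6183 (all in nats)

Chain rule: H(X,Y) = H(X) + H(Y|X)

Left side — joint entropy directly:
H(X,Y) = -Σ p(x,y) log p(x,y) = 1.7117 nats

Right side — compute H(Y|X) from the conditional distributions:
P(X) = (1/3, 7/24, 3/8), so H(X) = 1.0934 nats
H(Y|X) = Σ_x P(X=x) · H(Y|X=x):
  P(Y|X=0) = (5/8, 3/8), H(Y|X=0) = 0.6616, weight P(X=0) = 1/3
  P(Y|X=1) = (3/7, 4/7), H(Y|X=1) = 0.6829, weight P(X=1) = 7/24
  P(Y|X=2) = (2/9, 7/9), H(Y|X=2) = 0.5297, weight P(X=2) = 3/8
H(Y|X) = 0.6183 nats

H(X) + H(Y|X) = 1.0934 + 0.6183 = 1.7117 nats

Both sides equal 1.7117 nats. ✓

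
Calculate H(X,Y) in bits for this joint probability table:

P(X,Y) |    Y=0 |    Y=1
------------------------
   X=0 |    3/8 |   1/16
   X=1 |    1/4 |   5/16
1.8050 bits

Joint entropy is H(X,Y) = -Σ_{x,y} p(x,y) log p(x,y).

Summing over all non-zero entries:
H(X,Y) = -[3/8·log_2(3/8) + 1/16·log_2(1/16) + 1/4·log_2(1/4) + 5/16·log_2(5/16)]
H(X,Y) = 1.8050 bits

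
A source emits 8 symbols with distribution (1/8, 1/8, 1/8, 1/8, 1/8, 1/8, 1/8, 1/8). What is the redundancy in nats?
0.0000 nats

Redundancy measures how far a source is from maximum entropy:
R = H_max - H(X)

Maximum entropy for 8 symbols: H_max = log_e(8) = 2.0794 nats
Actual entropy: H(X) = 2.0794 nats
Redundancy: R = 2.0794 - 2.0794 = 0.0000 nats

This redundancy represents potential for compression: the source could be compressed by 0.0000 nats per symbol.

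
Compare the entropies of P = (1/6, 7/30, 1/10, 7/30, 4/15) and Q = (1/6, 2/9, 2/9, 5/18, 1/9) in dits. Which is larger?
Q

Computing entropies in dits:
H(P) = 0.6777
H(Q) = 0.6806

Distribution Q has higher entropy.

Intuition: The distribution closer to uniform (more spread out) has higher entropy.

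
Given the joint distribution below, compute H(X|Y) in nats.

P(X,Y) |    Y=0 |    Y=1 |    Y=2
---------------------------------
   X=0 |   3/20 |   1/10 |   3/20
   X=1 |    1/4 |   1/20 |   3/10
0.6465 nats

Using the chain rule: H(X|Y) = H(X,Y) - H(Y)

First, compute H(X,Y) = 1.6569 nats

Marginal P(Y) = (2/5, 3/20, 9/20)
H(Y) = 1.0104 nats

H(X|Y) = H(X,Y) - H(Y) = 1.6569 - 1.0104 = 0.6465 nats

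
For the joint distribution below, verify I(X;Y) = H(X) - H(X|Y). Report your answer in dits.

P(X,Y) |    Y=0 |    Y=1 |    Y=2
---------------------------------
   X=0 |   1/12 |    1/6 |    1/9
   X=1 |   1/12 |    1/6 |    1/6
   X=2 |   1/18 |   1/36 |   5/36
I(X;Y) = 0.0196 dits

Mutual information has multiple equivalent forms:
- I(X;Y) = H(X) - H(X|Y)
- I(X;Y) = H(Y) - H(Y|X)
- I(X;Y) = H(X) + H(Y) - H(X,Y)

Computing all quantities:
H(X) = 0.4633, H(Y) = 0.4633, H(X,Y) = 0.9070
H(X|Y) = 0.4437, H(Y|X) = 0.4437

Verification:
H(X) - H(X|Y) = 0.4633 - 0.4437 = 0.0196
H(Y) - H(Y|X) = 0.4633 - 0.4437 = 0.0196
H(X) + H(Y) - H(X,Y) = 0.4633 + 0.4633 - 0.9070 = 0.0196

All forms give I(X;Y) = 0.0196 dits. ✓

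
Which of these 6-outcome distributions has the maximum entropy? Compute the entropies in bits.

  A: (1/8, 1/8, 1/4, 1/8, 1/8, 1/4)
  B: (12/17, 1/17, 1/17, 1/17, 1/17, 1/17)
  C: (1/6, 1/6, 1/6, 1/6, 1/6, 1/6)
C

For a discrete distribution over n outcomes, entropy is maximized by the uniform distribution.

Computing entropies:
H(A) = 2.5000 bits
H(B) = 1.5569 bits
H(C) = 2.5850 bits

The uniform distribution (where all probabilities equal 1/6) achieves the maximum entropy of log_2(6) = 2.5850 bits.

Distribution C has the highest entropy.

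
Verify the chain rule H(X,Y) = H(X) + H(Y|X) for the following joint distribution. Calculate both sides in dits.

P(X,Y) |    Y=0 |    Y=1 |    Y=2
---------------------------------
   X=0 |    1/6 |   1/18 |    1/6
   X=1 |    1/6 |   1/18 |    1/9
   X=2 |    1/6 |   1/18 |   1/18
H(X,Y) = 0.9037, H(X) = 0.4731, H(Y|X) = 0.4307 (all in dits)

Chain rule: H(X,Y) = H(X) + H(Y|X)

Left side — joint entropy directly:
H(X,Y) = -Σ p(x,y) log p(x,y) = 0.9037 dits

Right side — compute H(Y|X) from the conditional distributions:
P(X) = (7/18, 1/3, 5/18), so H(X) = 0.4731 dits
H(Y|X) = Σ_x P(X=x) · H(Y|X=x):
  P(Y|X=0) = (3/7, 1/7, 3/7), H(Y|X=0) = 0.4361, weight P(X=0) = 7/18
  P(Y|X=1) = (1/2, 1/6, 1/3), H(Y|X=1) = 0.4392, weight P(X=1) = 1/3
  P(Y|X=2) = (3/5, 1/5, 1/5), H(Y|X=2) = 0.4127, weight P(X=2) = 5/18
H(Y|X) = 0.4307 dits

H(X) + H(Y|X) = 0.4731 + 0.4307 = 0.9037 dits

Both sides equal 0.9037 dits. ✓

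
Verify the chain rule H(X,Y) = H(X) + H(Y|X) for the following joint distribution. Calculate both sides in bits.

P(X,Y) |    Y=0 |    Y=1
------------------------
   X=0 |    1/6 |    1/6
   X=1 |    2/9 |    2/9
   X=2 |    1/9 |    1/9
H(X,Y) = 2.5305, H(X) = 1.5305, H(Y|X) = 1.0000 (all in bits)

Chain rule: H(X,Y) = H(X) + H(Y|X)

Left side — joint entropy directly:
H(X,Y) = -Σ p(x,y) log p(x,y) = 2.5305 bits

Right side — compute H(Y|X) from the conditional distributions:
P(X) = (1/3, 4/9, 2/9), so H(X) = 1.5305 bits
H(Y|X) = Σ_x P(X=x) · H(Y|X=x):
  P(Y|X=0) = (1/2, 1/2), H(Y|X=0) = 1.0000, weight P(X=0) = 1/3
  P(Y|X=1) = (1/2, 1/2), H(Y|X=1) = 1.0000, weight P(X=1) = 4/9
  P(Y|X=2) = (1/2, 1/2), H(Y|X=2) = 1.0000, weight P(X=2) = 2/9
H(Y|X) = 1.0000 bits

H(X) + H(Y|X) = 1.5305 + 1.0000 = 2.5305 bits

Both sides equal 2.5305 bits. ✓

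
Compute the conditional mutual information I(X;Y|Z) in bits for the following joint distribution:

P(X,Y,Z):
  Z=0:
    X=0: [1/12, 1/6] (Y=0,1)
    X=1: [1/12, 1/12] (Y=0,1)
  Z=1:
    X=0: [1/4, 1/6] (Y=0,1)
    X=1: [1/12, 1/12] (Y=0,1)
0.0118 bits

Conditional mutual information: I(X;Y|Z) = H(X|Z) + H(Y|Z) - H(X,Y|Z)

H(Z) = 0.9799
H(X,Z) = 1.8879 → H(X|Z) = 0.9080
H(Y,Z) = 1.9591 → H(Y|Z) = 0.9793
H(X,Y,Z) = 2.8554 → H(X,Y|Z) = 1.8755

I(X;Y|Z) = 0.9080 + 0.9793 - 1.8755 = 0.0118 bits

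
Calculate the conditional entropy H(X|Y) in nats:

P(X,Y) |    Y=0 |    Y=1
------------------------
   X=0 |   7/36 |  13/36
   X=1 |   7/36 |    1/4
0.6830 nats

Using the chain rule: H(X|Y) = H(X,Y) - H(Y)

First, compute H(X,Y) = 1.3512 nats

Marginal P(Y) = (7/18, 11/18)
H(Y) = 0.6682 nats

H(X|Y) = H(X,Y) - H(Y) = 1.3512 - 0.6682 = 0.6830 nats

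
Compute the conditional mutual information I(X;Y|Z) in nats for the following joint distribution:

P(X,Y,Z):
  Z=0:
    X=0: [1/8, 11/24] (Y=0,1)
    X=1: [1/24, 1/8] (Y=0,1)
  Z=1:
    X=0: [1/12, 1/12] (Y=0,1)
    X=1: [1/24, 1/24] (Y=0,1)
0.0005 nats

Conditional mutual information: I(X;Y|Z) = H(X|Z) + H(Y|Z) - H(X,Y|Z)

H(Z) = 0.5623
H(X,Z) = 1.1187 → H(X|Z) = 0.5564
H(Y,Z) = 1.1329 → H(Y|Z) = 0.5706
H(X,Y,Z) = 1.6888 → H(X,Y|Z) = 1.1265

I(X;Y|Z) = 0.5564 + 0.5706 - 1.1265 = 0.0005 nats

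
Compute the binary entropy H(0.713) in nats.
0.5994 nats

The binary entropy function is:
H(p) = -p log(p) - (1-p) log(1-p)

H(0.713) = -0.713 × log_e(0.713) - 0.287 × log_e(0.287)
H(0.713) = 0.5994 nats

Note: Binary entropy is maximized at p=0.5 (H=1 bit) and minimized at p=0 or p=1 (H=0).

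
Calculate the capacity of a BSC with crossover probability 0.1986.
0.2809 bits

For a binary symmetric channel (BSC) with error probability p:
Capacity C = 1 - H(p) bits per symbol

where H(p) = -p log₂(p) - (1-p) log₂(1-p) is the binary entropy function.

H(0.1986) = 0.7191 bits
C = 1 - 0.7191 = 0.2809 bits per symbol

This means we can reliably transmit up to 0.2809 bits of information per channel use.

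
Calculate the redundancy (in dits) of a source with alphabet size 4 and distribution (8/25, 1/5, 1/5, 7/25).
0.0093 dits

Redundancy measures how far a source is from maximum entropy:
R = H_max - H(X)

Maximum entropy for 4 symbols: H_max = log_10(4) = 0.6021 dits
Actual entropy: H(X) = 0.5927 dits
Redundancy: R = 0.6021 - 0.5927 = 0.0093 dits

This redundancy represents potential for compression: the source could be compressed by 0.0093 dits per symbol.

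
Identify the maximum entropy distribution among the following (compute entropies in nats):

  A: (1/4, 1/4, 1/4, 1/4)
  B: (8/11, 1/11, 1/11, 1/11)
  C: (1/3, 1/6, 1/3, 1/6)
A

For a discrete distribution over n outcomes, entropy is maximized by the uniform distribution.

Computing entropies:
H(A) = 1.3863 nats
H(B) = 0.8856 nats
H(C) = 1.3297 nats

The uniform distribution (where all probabilities equal 1/4) achieves the maximum entropy of log_e(4) = 1.3863 nats.

Distribution A has the highest entropy.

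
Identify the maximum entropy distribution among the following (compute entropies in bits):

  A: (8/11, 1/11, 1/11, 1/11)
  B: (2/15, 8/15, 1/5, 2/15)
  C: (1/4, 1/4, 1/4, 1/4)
C

For a discrete distribution over n outcomes, entropy is maximized by the uniform distribution.

Computing entropies:
H(A) = 1.2776 bits
H(B) = 1.7232 bits
H(C) = 2.0000 bits

The uniform distribution (where all probabilities equal 1/4) achieves the maximum entropy of log_2(4) = 2.0000 bits.

Distribution C has the highest entropy.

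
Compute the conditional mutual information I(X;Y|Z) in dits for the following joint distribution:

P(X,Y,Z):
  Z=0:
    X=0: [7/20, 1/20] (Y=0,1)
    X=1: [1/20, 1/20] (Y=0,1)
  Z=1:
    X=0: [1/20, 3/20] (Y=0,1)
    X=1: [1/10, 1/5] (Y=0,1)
0.0140 dits

Conditional mutual information: I(X;Y|Z) = H(X|Z) + H(Y|Z) - H(X,Y|Z)

H(Z) = 0.3010
H(X,Z) = 0.5558 → H(X|Z) = 0.2548
H(Y,Z) = 0.5423 → H(Y|Z) = 0.2413
H(X,Y,Z) = 0.7832 → H(X,Y|Z) = 0.4821

I(X;Y|Z) = 0.2548 + 0.2413 - 0.4821 = 0.0140 dits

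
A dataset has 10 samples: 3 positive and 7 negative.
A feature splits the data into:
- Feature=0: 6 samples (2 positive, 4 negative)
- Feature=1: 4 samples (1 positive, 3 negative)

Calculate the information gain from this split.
0.0058 bits

Information Gain = H(Y) - H(Y|Feature)

Before split:
P(positive) = 3/10 = 0.3000
H(Y) = 0.8813 bits

After split:
Feature=0: H = 0.9183 bits (weight = 6/10)
Feature=1: H = 0.8113 bits (weight = 4/10)
H(Y|Feature) = (6/10)×0.9183 + (4/10)×0.8113 = 0.8755 bits

Information Gain = 0.8813 - 0.8755 = 0.0058 bits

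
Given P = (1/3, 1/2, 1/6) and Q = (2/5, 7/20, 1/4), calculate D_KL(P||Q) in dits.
0.0217 dits

KL divergence: D_KL(P||Q) = Σ p(x) log(p(x)/q(x))

Computing term by term:
  x=0: 1/3 × log_10[(1/3)/(2/5)] = 1/3 × -0.0792 = -0.0264
  x=1: 1/2 × log_10[(1/2)/(7/20)] = 1/2 × 0.1549 = 0.0775
  x=2: 1/6 × log_10[(1/6)/(1/4)] = 1/6 × -0.1761 = -0.0293

D_KL(P||Q) = 0.0217 dits

Note: KL divergence is always non-negative and equals 0 iff P = Q.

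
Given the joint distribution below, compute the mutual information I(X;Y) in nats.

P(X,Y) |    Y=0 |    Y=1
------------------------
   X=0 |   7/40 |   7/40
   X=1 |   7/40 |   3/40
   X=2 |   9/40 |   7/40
0.0124 nats

Mutual information: I(X;Y) = H(X) + H(Y) - H(X,Y)

Marginals:
P(X) = (7/20, 1/4, 2/5), H(X) = 1.0805 nats
P(Y) = (23/40, 17/40), H(Y) = 0.6819 nats

Joint entropy: H(X,Y) = 1.7500 nats

I(X;Y) = 1.0805 + 0.6819 - 1.7500 = 0.0124 nats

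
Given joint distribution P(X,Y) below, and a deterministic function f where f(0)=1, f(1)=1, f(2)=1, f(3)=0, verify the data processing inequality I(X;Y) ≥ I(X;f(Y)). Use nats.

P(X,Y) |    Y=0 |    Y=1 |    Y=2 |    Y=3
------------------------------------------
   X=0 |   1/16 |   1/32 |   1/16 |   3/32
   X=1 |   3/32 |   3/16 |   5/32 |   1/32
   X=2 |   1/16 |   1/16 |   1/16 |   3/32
I(X;Y) = 0.0843, I(X;f(Y)) = 0.0661, inequality holds: 0.0843 ≥ 0.0661

Data Processing Inequality: For any Markov chain X → Y → Z, we have I(X;Y) ≥ I(X;Z).

Here Z = f(Y) is a deterministic function of Y, forming X → Y → Z.

Original I(X;Y) = 0.0843 nats

After applying f:
P(X,Z) where Z=f(Y):
- P(X,Z=0) = P(X,Y=3)
- P(X,Z=1) = P(X,Y=0) + P(X,Y=1) + P(X,Y=2)

I(X;Z) = I(X;f(Y)) = 0.0661 nats

Verification: 0.0843 ≥ 0.0661 ✓

Information cannot be created by processing; the function f can only lose information about X.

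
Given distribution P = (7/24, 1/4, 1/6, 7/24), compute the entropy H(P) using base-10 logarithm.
0.5924 dits

Shannon entropy is H(X) = -Σ p(x) log p(x).

For P = (7/24, 1/4, 1/6, 7/24):
H = -7/24 × log_10(7/24) -1/4 × log_10(1/4) -1/6 × log_10(1/6) -7/24 × log_10(7/24)
H = 0.5924 dits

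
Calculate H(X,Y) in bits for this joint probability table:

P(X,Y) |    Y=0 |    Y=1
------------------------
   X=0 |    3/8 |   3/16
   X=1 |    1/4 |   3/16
1.9363 bits

Joint entropy is H(X,Y) = -Σ_{x,y} p(x,y) log p(x,y).

Summing over all non-zero entries:
H(X,Y) = -[3/8·log_2(3/8) + 3/16·log_2(3/16) + 1/4·log_2(1/4) + 3/16·log_2(3/16)]
H(X,Y) = 1.9363 bits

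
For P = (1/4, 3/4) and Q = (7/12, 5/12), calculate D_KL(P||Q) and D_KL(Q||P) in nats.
D_KL(P||Q) = 0.2290, D_KL(Q||P) = 0.2493

KL divergence is not symmetric: D_KL(P||Q) ≠ D_KL(Q||P) in general.

D_KL(P||Q) = 0.2290 nats
D_KL(Q||P) = 0.2493 nats

No, they are not equal!

This asymmetry is why KL divergence is not a true distance metric.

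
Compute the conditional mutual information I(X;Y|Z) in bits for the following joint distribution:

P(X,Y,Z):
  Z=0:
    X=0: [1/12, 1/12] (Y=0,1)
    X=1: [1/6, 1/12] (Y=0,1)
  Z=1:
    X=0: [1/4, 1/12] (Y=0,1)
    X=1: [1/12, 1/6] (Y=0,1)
0.0830 bits

Conditional mutual information: I(X;Y|Z) = H(X|Z) + H(Y|Z) - H(X,Y|Z)

H(Z) = 0.9799
H(X,Z) = 1.9591 → H(X|Z) = 0.9793
H(Y,Z) = 1.9591 → H(Y|Z) = 0.9793
H(X,Y,Z) = 2.8554 → H(X,Y|Z) = 1.8755

I(X;Y|Z) = 0.9793 + 0.9793 - 1.8755 = 0.0830 bits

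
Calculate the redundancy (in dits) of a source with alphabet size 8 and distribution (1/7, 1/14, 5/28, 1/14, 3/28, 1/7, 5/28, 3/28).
0.0228 dits

Redundancy measures how far a source is from maximum entropy:
R = H_max - H(X)

Maximum entropy for 8 symbols: H_max = log_10(8) = 0.9031 dits
Actual entropy: H(X) = 0.8803 dits
Redundancy: R = 0.9031 - 0.8803 = 0.0228 dits

This redundancy represents potential for compression: the source could be compressed by 0.0228 dits per symbol.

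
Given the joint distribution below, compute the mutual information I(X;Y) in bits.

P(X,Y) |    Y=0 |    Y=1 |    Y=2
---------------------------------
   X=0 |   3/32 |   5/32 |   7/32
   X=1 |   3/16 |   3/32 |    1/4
0.0331 bits

Mutual information: I(X;Y) = H(X) + H(Y) - H(X,Y)

Marginals:
P(X) = (15/32, 17/32), H(X) = 0.9972 bits
P(Y) = (9/32, 1/4, 15/32), H(Y) = 1.5271 bits

Joint entropy: H(X,Y) = 2.4912 bits

I(X;Y) = 0.9972 + 1.5271 - 2.4912 = 0.0331 bits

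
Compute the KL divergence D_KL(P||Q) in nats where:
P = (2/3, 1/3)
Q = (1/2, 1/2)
0.0566 nats

KL divergence: D_KL(P||Q) = Σ p(x) log(p(x)/q(x))

Computing term by term:
  x=0: 2/3 × log_e[(2/3)/(1/2)] = 2/3 × 0.2877 = 0.1918
  x=1: 1/3 × log_e[(1/3)/(1/2)] = 1/3 × -0.4055 = -0.1352

D_KL(P||Q) = 0.0566 nats

Note: KL divergence is always non-negative and equals 0 iff P = Q.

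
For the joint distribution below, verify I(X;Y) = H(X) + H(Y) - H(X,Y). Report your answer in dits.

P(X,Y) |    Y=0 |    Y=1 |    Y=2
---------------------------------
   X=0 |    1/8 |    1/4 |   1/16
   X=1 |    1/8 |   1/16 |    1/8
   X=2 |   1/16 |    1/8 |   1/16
I(X;Y) = 0.0278 dits

Mutual information has multiple equivalent forms:
- I(X;Y) = H(X) - H(X|Y)
- I(X;Y) = H(Y) - H(Y|X)
- I(X;Y) = H(X) + H(Y) - H(X,Y)

Computing all quantities:
H(X) = 0.4654, H(Y) = 0.4654, H(X,Y) = 0.9031
H(X|Y) = 0.4376, H(Y|X) = 0.4376

Verification:
H(X) - H(X|Y) = 0.4654 - 0.4376 = 0.0278
H(Y) - H(Y|X) = 0.4654 - 0.4376 = 0.0278
H(X) + H(Y) - H(X,Y) = 0.4654 + 0.4654 - 0.9031 = 0.0278

All forms give I(X;Y) = 0.0278 dits. ✓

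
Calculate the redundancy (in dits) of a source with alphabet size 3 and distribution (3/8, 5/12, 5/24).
0.0170 dits

Redundancy measures how far a source is from maximum entropy:
R = H_max - H(X)

Maximum entropy for 3 symbols: H_max = log_10(3) = 0.4771 dits
Actual entropy: H(X) = 0.4601 dits
Redundancy: R = 0.4771 - 0.4601 = 0.0170 dits

This redundancy represents potential for compression: the source could be compressed by 0.0170 dits per symbol.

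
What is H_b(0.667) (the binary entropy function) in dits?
0.2763 dits

The binary entropy function is:
H(p) = -p log(p) - (1-p) log(1-p)

H(0.667) = -0.667 × log_10(0.667) - 0.333 × log_10(0.333)
H(0.667) = 0.2763 dits

Note: Binary entropy is maximized at p=0.5 (H=1 bit) and minimized at p=0 or p=1 (H=0).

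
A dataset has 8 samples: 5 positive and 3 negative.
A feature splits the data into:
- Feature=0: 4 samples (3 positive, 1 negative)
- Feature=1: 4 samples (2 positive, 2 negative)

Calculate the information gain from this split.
0.0488 bits

Information Gain = H(Y) - H(Y|Feature)

Before split:
P(positive) = 5/8 = 0.6250
H(Y) = 0.9544 bits

After split:
Feature=0: H = 0.8113 bits (weight = 4/8)
Feature=1: H = 1.0000 bits (weight = 4/8)
H(Y|Feature) = (4/8)×0.8113 + (4/8)×1.0000 = 0.9056 bits

Information Gain = 0.9544 - 0.9056 = 0.0488 bits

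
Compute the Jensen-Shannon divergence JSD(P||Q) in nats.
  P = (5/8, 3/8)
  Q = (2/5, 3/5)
0.0255 nats

Jensen-Shannon divergence is:
JSD(P||Q) = 0.5 × D_KL(P||M) + 0.5 × D_KL(Q||M)
where M = 0.5 × (P + Q) is the mixture distribution.

M = 0.5 × (5/8, 3/8) + 0.5 × (2/5, 3/5) = (0.5125, 0.4875)

D_KL(P||M) = 0.0256 nats
D_KL(Q||M) = 0.0254 nats

JSD(P||Q) = 0.5 × 0.0256 + 0.5 × 0.0254 = 0.0255 nats

Unlike KL divergence, JSD is symmetric and bounded: 0 ≤ JSD ≤ log(2).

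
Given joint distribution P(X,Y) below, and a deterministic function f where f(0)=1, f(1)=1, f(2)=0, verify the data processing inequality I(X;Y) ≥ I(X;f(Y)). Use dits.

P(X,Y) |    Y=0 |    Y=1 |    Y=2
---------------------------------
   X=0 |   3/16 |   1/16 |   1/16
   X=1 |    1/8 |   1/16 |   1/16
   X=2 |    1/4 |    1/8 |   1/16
I(X;Y) = 0.0039, I(X;f(Y)) = 0.0027, inequality holds: 0.0039 ≥ 0.0027

Data Processing Inequality: For any Markov chain X → Y → Z, we have I(X;Y) ≥ I(X;Z).

Here Z = f(Y) is a deterministic function of Y, forming X → Y → Z.

Original I(X;Y) = 0.0039 dits

After applying f:
P(X,Z) where Z=f(Y):
- P(X,Z=0) = P(X,Y=2)
- P(X,Z=1) = P(X,Y=0) + P(X,Y=1)

I(X;Z) = I(X;f(Y)) = 0.0027 dits

Verification: 0.0039 ≥ 0.0027 ✓

Information cannot be created by processing; the function f can only lose information about X.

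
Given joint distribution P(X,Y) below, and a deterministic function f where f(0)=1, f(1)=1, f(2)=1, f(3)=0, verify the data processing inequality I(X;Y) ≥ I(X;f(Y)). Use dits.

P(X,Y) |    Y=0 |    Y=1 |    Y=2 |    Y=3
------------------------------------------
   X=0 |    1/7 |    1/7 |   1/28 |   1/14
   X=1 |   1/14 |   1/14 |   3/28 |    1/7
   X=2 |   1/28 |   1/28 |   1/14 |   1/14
I(X;Y) = 0.0315, I(X;f(Y)) = 0.0079, inequality holds: 0.0315 ≥ 0.0079

Data Processing Inequality: For any Markov chain X → Y → Z, we have I(X;Y) ≥ I(X;Z).

Here Z = f(Y) is a deterministic function of Y, forming X → Y → Z.

Original I(X;Y) = 0.0315 dits

After applying f:
P(X,Z) where Z=f(Y):
- P(X,Z=0) = P(X,Y=3)
- P(X,Z=1) = P(X,Y=0) + P(X,Y=1) + P(X,Y=2)

I(X;Z) = I(X;f(Y)) = 0.0079 dits

Verification: 0.0315 ≥ 0.0079 ✓

Information cannot be created by processing; the function f can only lose information about X.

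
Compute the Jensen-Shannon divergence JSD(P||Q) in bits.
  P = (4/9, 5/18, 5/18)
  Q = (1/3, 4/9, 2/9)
0.0220 bits

Jensen-Shannon divergence is:
JSD(P||Q) = 0.5 × D_KL(P||M) + 0.5 × D_KL(Q||M)
where M = 0.5 × (P + Q) is the mixture distribution.

M = 0.5 × (4/9, 5/18, 5/18) + 0.5 × (1/3, 4/9, 2/9) = (7/18, 13/36, 1/4)

D_KL(P||M) = 0.0227 bits
D_KL(Q||M) = 0.0212 bits

JSD(P||Q) = 0.5 × 0.0227 + 0.5 × 0.0212 = 0.0220 bits

Unlike KL divergence, JSD is symmetric and bounded: 0 ≤ JSD ≤ log(2).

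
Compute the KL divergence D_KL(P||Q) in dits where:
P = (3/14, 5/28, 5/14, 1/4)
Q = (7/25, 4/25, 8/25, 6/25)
0.0051 dits

KL divergence: D_KL(P||Q) = Σ p(x) log(p(x)/q(x))

Computing term by term:
  x=0: 3/14 × log_10[(3/14)/(7/25)] = 3/14 × -0.1162 = -0.0249
  x=1: 5/28 × log_10[(5/28)/(4/25)] = 5/28 × 0.0477 = 0.0085
  x=2: 5/14 × log_10[(5/14)/(8/25)] = 5/14 × 0.0477 = 0.0170
  x=3: 1/4 × log_10[(1/4)/(6/25)] = 1/4 × 0.0177 = 0.0044

D_KL(P||Q) = 0.0051 dits

Note: KL divergence is always non-negative and equals 0 iff P = Q.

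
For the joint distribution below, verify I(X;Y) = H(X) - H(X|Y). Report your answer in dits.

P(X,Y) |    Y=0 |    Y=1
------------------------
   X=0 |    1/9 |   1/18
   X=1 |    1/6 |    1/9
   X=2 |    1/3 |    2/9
I(X;Y) = 0.0006 dits

Mutual information has multiple equivalent forms:
- I(X;Y) = H(X) - H(X|Y)
- I(X;Y) = H(Y) - H(Y|X)
- I(X;Y) = H(X) + H(Y) - H(X,Y)

Computing all quantities:
H(X) = 0.4260, H(Y) = 0.2902, H(X,Y) = 0.7157
H(X|Y) = 0.4255, H(Y|X) = 0.2896

Verification:
H(X) - H(X|Y) = 0.4260 - 0.4255 = 0.0006
H(Y) - H(Y|X) = 0.2902 - 0.2896 = 0.0006
H(X) + H(Y) - H(X,Y) = 0.4260 + 0.2902 - 0.7157 = 0.0006

All forms give I(X;Y) = 0.0006 dits. ✓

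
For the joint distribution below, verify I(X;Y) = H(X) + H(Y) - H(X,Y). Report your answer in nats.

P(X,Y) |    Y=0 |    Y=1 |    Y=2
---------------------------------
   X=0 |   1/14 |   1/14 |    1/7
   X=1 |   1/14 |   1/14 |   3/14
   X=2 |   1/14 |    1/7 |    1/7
I(X;Y) = 0.0214 nats

Mutual information has multiple equivalent forms:
- I(X;Y) = H(X) - H(X|Y)
- I(X;Y) = H(Y) - H(Y|X)
- I(X;Y) = H(X) + H(Y) - H(X,Y)

Computing all quantities:
H(X) = 1.0934, H(Y) = 1.0346, H(X,Y) = 2.1066
H(X|Y) = 1.0720, H(Y|X) = 1.0132

Verification:
H(X) - H(X|Y) = 1.0934 - 1.0720 = 0.0214
H(Y) - H(Y|X) = 1.0346 - 1.0132 = 0.0214
H(X) + H(Y) - H(X,Y) = 1.0934 + 1.0346 - 2.1066 = 0.0214

All forms give I(X;Y) = 0.0214 nats. ✓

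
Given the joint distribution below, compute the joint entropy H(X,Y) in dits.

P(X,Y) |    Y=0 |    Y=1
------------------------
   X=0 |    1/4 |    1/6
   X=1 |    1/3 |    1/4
0.5898 dits

Joint entropy is H(X,Y) = -Σ_{x,y} p(x,y) log p(x,y).

Summing over all non-zero entries:
H(X,Y) = -[1/4·log_10(1/4) + 1/6·log_10(1/6) + 1/3·log_10(1/3) + 1/4·log_10(1/4)]
H(X,Y) = 0.5898 dits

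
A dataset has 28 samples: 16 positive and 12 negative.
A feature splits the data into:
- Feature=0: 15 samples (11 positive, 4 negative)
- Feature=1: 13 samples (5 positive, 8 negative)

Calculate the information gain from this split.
0.0907 bits

Information Gain = H(Y) - H(Y|Feature)

Before split:
P(positive) = 16/28 = 0.5714
H(Y) = 0.9852 bits

After split:
Feature=0: H = 0.8366 bits (weight = 15/28)
Feature=1: H = 0.9612 bits (weight = 13/28)
H(Y|Feature) = (15/28)×0.8366 + (13/28)×0.9612 = 0.8945 bits

Information Gain = 0.9852 - 0.8945 = 0.0907 bits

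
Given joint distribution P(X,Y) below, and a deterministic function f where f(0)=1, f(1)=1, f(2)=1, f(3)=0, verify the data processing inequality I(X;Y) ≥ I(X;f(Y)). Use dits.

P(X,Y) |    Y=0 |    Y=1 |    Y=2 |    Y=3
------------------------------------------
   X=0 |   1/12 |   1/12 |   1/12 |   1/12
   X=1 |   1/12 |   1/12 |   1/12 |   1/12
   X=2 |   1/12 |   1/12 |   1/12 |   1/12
I(X;Y) = 0.0000, I(X;f(Y)) = 0.0000, inequality holds: 0.0000 ≥ 0.0000

Data Processing Inequality: For any Markov chain X → Y → Z, we have I(X;Y) ≥ I(X;Z).

Here Z = f(Y) is a deterministic function of Y, forming X → Y → Z.

Original I(X;Y) = 0.0000 dits

After applying f:
P(X,Z) where Z=f(Y):
- P(X,Z=0) = P(X,Y=3)
- P(X,Z=1) = P(X,Y=0) + P(X,Y=1) + P(X,Y=2)

I(X;Z) = I(X;f(Y)) = 0.0000 dits

Verification: 0.0000 ≥ 0.0000 ✓

Information cannot be created by processing; the function f can only lose information about X.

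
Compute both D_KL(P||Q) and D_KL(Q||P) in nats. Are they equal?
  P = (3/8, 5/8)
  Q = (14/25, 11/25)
D_KL(P||Q) = 0.0690, D_KL(Q||P) = 0.0701

KL divergence is not symmetric: D_KL(P||Q) ≠ D_KL(Q||P) in general.

D_KL(P||Q) = 0.0690 nats
D_KL(Q||P) = 0.0701 nats

No, they are not equal!

This asymmetry is why KL divergence is not a true distance metric.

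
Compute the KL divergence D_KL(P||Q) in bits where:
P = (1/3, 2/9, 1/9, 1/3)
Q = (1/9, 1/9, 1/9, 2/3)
0.4172 bits

KL divergence: D_KL(P||Q) = Σ p(x) log(p(x)/q(x))

Computing term by term:
  x=0: 1/3 × log_2[(1/3)/(1/9)] = 1/3 × 1.5850 = 0.5283
  x=1: 2/9 × log_2[(2/9)/(1/9)] = 2/9 × 1.0000 = 0.2222
  x=2: 1/9 × log_2[(1/9)/(1/9)] = 1/9 × 0.0000 = 0.0000
  x=3: 1/3 × log_2[(1/3)/(2/3)] = 1/3 × -1.0000 = -0.3333

D_KL(P||Q) = 0.4172 bits

Note: KL divergence is always non-negative and equals 0 iff P = Q.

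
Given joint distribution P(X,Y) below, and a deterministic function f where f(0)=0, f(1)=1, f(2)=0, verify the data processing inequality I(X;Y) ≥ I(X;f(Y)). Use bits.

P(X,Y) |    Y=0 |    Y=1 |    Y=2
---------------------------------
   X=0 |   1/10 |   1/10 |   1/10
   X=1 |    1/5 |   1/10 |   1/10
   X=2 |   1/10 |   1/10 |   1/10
I(X;Y) = 0.0200, I(X;f(Y)) = 0.0058, inequality holds: 0.0200 ≥ 0.0058

Data Processing Inequality: For any Markov chain X → Y → Z, we have I(X;Y) ≥ I(X;Z).

Here Z = f(Y) is a deterministic function of Y, forming X → Y → Z.

Original I(X;Y) = 0.0200 bits

After applying f:
P(X,Z) where Z=f(Y):
- P(X,Z=0) = P(X,Y=0) + P(X,Y=2)
- P(X,Z=1) = P(X,Y=1)

I(X;Z) = I(X;f(Y)) = 0.0058 bits

Verification: 0.0200 ≥ 0.0058 ✓

Information cannot be created by processing; the function f can only lose information about X.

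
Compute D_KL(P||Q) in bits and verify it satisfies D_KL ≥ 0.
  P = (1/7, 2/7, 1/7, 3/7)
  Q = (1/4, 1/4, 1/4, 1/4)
0.1576 bits

KL divergence satisfies the Gibbs inequality: D_KL(P||Q) ≥ 0 for all distributions P, Q.

D_KL(P||Q) = Σ p(x) log(p(x)/q(x))
Term by term:
  x=0: 1/7 × log_2[(1/7)/(1/4)] = -0.1153
  x=1: 2/7 × log_2[(2/7)/(1/4)] = 0.0550
  x=2: 1/7 × log_2[(1/7)/(1/4)] = -0.1153
  x=3: 3/7 × log_2[(3/7)/(1/4)] = 0.3333
D_KL(P||Q) = 0.1576 bits

D_KL(P||Q) = 0.1576 ≥ 0 ✓

This non-negativity is a fundamental property: relative entropy cannot be negative because it measures how different Q is from P.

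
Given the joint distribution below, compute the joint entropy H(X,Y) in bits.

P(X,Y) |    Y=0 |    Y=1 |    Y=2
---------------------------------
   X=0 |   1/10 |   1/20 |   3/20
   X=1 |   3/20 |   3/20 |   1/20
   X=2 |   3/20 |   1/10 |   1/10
3.0710 bits

Joint entropy is H(X,Y) = -Σ_{x,y} p(x,y) log p(x,y).

Summing over all non-zero entries:
H(X,Y) = -[1/10·log_2(1/10) + 1/20·log_2(1/20) + 3/20·log_2(3/20) + 3/20·log_2(3/20) + 3/20·log_2(3/20) + 1/20·log_2(1/20) + 3/20·log_2(3/20) + 1/10·log_2(1/10) + 1/10·log_2(1/10)]
H(X,Y) = 3.0710 bits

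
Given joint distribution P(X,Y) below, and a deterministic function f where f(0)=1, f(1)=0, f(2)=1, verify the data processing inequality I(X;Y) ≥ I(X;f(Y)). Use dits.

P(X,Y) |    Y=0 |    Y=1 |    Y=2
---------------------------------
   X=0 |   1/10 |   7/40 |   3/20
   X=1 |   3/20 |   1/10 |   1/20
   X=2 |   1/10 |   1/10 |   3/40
I(X;Y) = 0.0134, I(X;f(Y)) = 0.0010, inequality holds: 0.0134 ≥ 0.0010

Data Processing Inequality: For any Markov chain X → Y → Z, we have I(X;Y) ≥ I(X;Z).

Here Z = f(Y) is a deterministic function of Y, forming X → Y → Z.

Original I(X;Y) = 0.0134 dits

After applying f:
P(X,Z) where Z=f(Y):
- P(X,Z=0) = P(X,Y=1)
- P(X,Z=1) = P(X,Y=0) + P(X,Y=2)

I(X;Z) = I(X;f(Y)) = 0.0010 dits

Verification: 0.0134 ≥ 0.0010 ✓

Information cannot be created by processing; the function f can only lose information about X.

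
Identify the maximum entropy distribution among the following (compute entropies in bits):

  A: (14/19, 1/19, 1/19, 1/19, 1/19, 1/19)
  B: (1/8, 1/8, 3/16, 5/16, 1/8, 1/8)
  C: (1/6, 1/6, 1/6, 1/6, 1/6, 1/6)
C

For a discrete distribution over n outcomes, entropy is maximized by the uniform distribution.

Computing entropies:
H(A) = 1.4425 bits
H(B) = 2.4772 bits
H(C) = 2.5850 bits

The uniform distribution (where all probabilities equal 1/6) achieves the maximum entropy of log_2(6) = 2.5850 bits.

Distribution C has the highest entropy.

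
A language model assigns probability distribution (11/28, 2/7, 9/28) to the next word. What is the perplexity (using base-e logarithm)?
2.9737

Perplexity is e^H (or exp(H) for natural log).

First, H = -Σ p log p = 1.0898 nats
Perplexity = e^1.0898 = 2.9737

Interpretation: The model's uncertainty is equivalent to choosing uniformly among 3.0 options.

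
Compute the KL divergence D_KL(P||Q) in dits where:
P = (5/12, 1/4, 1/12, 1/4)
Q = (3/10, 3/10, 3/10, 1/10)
0.0928 dits

KL divergence: D_KL(P||Q) = Σ p(x) log(p(x)/q(x))

Computing term by term:
  x=0: 5/12 × log_10[(5/12)/(3/10)] = 5/12 × 0.1427 = 0.0594
  x=1: 1/4 × log_10[(1/4)/(3/10)] = 1/4 × -0.0792 = -0.0198
  x=2: 1/12 × log_10[(1/12)/(3/10)] = 1/12 × -0.5563 = -0.0464
  x=3: 1/4 × log_10[(1/4)/(1/10)] = 1/4 × 0.3979 = 0.0995

D_KL(P||Q) = 0.0928 dits

Note: KL divergence is always non-negative and equals 0 iff P = Q.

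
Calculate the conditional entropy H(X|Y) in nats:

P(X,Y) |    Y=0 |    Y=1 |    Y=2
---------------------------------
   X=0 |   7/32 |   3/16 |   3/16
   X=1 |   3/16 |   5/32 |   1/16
0.6578 nats

Using the chain rule: H(X|Y) = H(X,Y) - H(Y)

First, compute H(X,Y) = 1.7374 nats

Marginal P(Y) = (13/32, 11/32, 1/4)
H(Y) = 1.0796 nats

H(X|Y) = H(X,Y) - H(Y) = 1.7374 - 1.0796 = 0.6578 nats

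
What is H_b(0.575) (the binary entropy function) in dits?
0.2961 dits

The binary entropy function is:
H(p) = -p log(p) - (1-p) log(1-p)

H(0.575) = -0.575 × log_10(0.575) - 0.425 × log_10(0.425)
H(0.575) = 0.2961 dits

Note: Binary entropy is maximized at p=0.5 (H=1 bit) and minimized at p=0 or p=1 (H=0).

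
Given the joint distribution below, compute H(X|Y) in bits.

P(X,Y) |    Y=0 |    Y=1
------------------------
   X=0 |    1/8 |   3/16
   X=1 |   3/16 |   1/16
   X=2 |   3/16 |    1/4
1.4835 bits

Using the chain rule: H(X|Y) = H(X,Y) - H(Y)

First, compute H(X,Y) = 2.4835 bits

Marginal P(Y) = (1/2, 1/2)
H(Y) = 1.0000 bits

H(X|Y) = H(X,Y) - H(Y) = 2.4835 - 1.0000 = 1.4835 bits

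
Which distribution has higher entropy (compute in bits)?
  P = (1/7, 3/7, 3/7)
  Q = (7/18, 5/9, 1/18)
P

Computing entropies in bits:
H(P) = 1.4488
H(Q) = 1.2327

Distribution P has higher entropy.

Intuition: The distribution closer to uniform (more spread out) has higher entropy.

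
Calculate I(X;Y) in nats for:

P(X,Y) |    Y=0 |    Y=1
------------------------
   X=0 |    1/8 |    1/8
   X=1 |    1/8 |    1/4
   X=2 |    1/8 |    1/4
0.0109 nats

Mutual information: I(X;Y) = H(X) + H(Y) - H(X,Y)

Marginals:
P(X) = (1/4, 3/8, 3/8), H(X) = 1.0822 nats
P(Y) = (3/8, 5/8), H(Y) = 0.6616 nats

Joint entropy: H(X,Y) = 1.7329 nats

I(X;Y) = 1.0822 + 0.6616 - 1.7329 = 0.0109 nats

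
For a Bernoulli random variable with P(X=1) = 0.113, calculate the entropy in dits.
0.1532 dits

The binary entropy function is:
H(p) = -p log(p) - (1-p) log(1-p)

H(0.113) = -0.113 × log_10(0.113) - 0.887 × log_10(0.887)
H(0.113) = 0.1532 dits

Note: Binary entropy is maximized at p=0.5 (H=1 bit) and minimized at p=0 or p=1 (H=0).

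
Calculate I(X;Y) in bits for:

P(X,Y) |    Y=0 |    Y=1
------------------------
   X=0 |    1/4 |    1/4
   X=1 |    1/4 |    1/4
0.0000 bits

Mutual information: I(X;Y) = H(X) + H(Y) - H(X,Y)

Marginals:
P(X) = (1/2, 1/2), H(X) = 1.0000 bits
P(Y) = (1/2, 1/2), H(Y) = 1.0000 bits

Joint entropy: H(X,Y) = 2.0000 bits

I(X;Y) = 1.0000 + 1.0000 - 2.0000 = 0.0000 bits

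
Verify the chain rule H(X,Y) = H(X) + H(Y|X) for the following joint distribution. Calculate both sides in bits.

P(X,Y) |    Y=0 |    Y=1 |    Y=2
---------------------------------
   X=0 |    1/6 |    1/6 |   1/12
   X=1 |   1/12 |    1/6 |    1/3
H(X,Y) = 2.4183, H(X) = 0.9799, H(Y|X) = 1.4384 (all in bits)

Chain rule: H(X,Y) = H(X) + H(Y|X)

Left side — joint entropy directly:
H(X,Y) = -Σ p(x,y) log p(x,y) = 2.4183 bits

Right side — compute H(Y|X) from the conditional distributions:
P(X) = (5/12, 7/12), so H(X) = 0.9799 bits
H(Y|X) = Σ_x P(X=x) · H(Y|X=x):
  P(Y|X=0) = (2/5, 2/5, 1/5), H(Y|X=0) = 1.5219, weight P(X=0) = 5/12
  P(Y|X=1) = (1/7, 2/7, 4/7), H(Y|X=1) = 1.3788, weight P(X=1) = 7/12
H(Y|X) = 1.4384 bits

H(X) + H(Y|X) = 0.9799 + 1.4384 = 2.4183 bits

Both sides equal 2.4183 bits. ✓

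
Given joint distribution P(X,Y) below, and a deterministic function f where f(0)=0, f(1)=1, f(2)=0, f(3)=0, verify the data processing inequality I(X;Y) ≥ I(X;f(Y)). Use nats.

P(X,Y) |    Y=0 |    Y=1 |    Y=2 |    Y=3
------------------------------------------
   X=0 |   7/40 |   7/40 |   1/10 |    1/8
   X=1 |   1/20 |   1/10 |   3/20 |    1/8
I(X;Y) = 0.0409, I(X;f(Y)) = 0.0030, inequality holds: 0.0409 ≥ 0.0030

Data Processing Inequality: For any Markov chain X → Y → Z, we have I(X;Y) ≥ I(X;Z).

Here Z = f(Y) is a deterministic function of Y, forming X → Y → Z.

Original I(X;Y) = 0.0409 nats

After applying f:
P(X,Z) where Z=f(Y):
- P(X,Z=0) = P(X,Y=0) + P(X,Y=2) + P(X,Y=3)
- P(X,Z=1) = P(X,Y=1)

I(X;Z) = I(X;f(Y)) = 0.0030 nats

Verification: 0.0409 ≥ 0.0030 ✓

Information cannot be created by processing; the function f can only lose information about X.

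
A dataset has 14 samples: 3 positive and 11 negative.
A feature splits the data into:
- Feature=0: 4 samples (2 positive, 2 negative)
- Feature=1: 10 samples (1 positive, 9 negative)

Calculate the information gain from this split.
0.1289 bits

Information Gain = H(Y) - H(Y|Feature)

Before split:
P(positive) = 3/14 = 0.2143
H(Y) = 0.7496 bits

After split:
Feature=0: H = 1.0000 bits (weight = 4/14)
Feature=1: H = 0.4690 bits (weight = 10/14)
H(Y|Feature) = (4/14)×1.0000 + (10/14)×0.4690 = 0.6207 bits

Information Gain = 0.7496 - 0.6207 = 0.1289 bits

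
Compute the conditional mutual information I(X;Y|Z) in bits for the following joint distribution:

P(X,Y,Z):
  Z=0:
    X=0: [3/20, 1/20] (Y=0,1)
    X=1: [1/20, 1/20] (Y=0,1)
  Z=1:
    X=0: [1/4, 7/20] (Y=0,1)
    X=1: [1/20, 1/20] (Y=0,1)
0.0150 bits

Conditional mutual information: I(X;Y|Z) = H(X|Z) + H(Y|Z) - H(X,Y|Z)

H(Z) = 0.8813
H(X,Z) = 1.5710 → H(X|Z) = 0.6897
H(Y,Z) = 1.8464 → H(Y|Z) = 0.9651
H(X,Y,Z) = 2.5211 → H(X,Y|Z) = 1.6398

I(X;Y|Z) = 0.6897 + 0.9651 - 1.6398 = 0.0150 bits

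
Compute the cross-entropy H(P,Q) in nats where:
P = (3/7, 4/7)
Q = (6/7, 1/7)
1.1780 nats

Cross-entropy: H(P,Q) = -Σ p(x) log q(x)

Alternatively: H(P,Q) = H(P) + D_KL(P||Q)
H(P) = 0.6829 nats
D_KL(P||Q) = 0.4951 nats

H(P,Q) = 0.6829 + 0.4951 = 1.1780 nats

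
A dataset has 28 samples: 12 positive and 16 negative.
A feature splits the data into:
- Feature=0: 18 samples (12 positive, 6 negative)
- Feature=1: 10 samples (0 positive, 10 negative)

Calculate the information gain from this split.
0.3949 bits

Information Gain = H(Y) - H(Y|Feature)

Before split:
P(positive) = 12/28 = 0.4286
H(Y) = 0.9852 bits

After split:
Feature=0: H = 0.9183 bits (weight = 18/28)
Feature=1: H = 0.0000 bits (weight = 10/28)
H(Y|Feature) = (18/28)×0.9183 + (10/28)×0.0000 = 0.5903 bits

Information Gain = 0.9852 - 0.5903 = 0.3949 bits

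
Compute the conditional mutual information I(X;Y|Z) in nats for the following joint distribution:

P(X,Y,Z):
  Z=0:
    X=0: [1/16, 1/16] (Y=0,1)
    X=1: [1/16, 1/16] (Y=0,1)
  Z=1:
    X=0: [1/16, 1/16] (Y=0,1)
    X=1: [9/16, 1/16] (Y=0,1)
0.0481 nats

Conditional mutual information: I(X;Y|Z) = H(X|Z) + H(Y|Z) - H(X,Y|Z)

H(Z) = 0.5623
H(X,Z) = 1.0735 → H(X|Z) = 0.5112
H(Y,Z) = 1.0735 → H(Y|Z) = 0.5112
H(X,Y,Z) = 1.5366 → H(X,Y|Z) = 0.9743

I(X;Y|Z) = 0.5112 + 0.5112 - 0.9743 = 0.0481 nats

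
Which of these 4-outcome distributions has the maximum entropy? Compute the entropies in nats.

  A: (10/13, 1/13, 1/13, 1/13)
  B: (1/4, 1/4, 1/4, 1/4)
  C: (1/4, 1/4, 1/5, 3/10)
B

For a discrete distribution over n outcomes, entropy is maximized by the uniform distribution.

Computing entropies:
H(A) = 0.7937 nats
H(B) = 1.3863 nats
H(C) = 1.3762 nats

The uniform distribution (where all probabilities equal 1/4) achieves the maximum entropy of log_e(4) = 1.3863 nats.

Distribution B has the highest entropy.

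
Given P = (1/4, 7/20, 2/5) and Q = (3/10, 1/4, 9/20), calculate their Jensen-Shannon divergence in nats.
0.0061 nats

Jensen-Shannon divergence is:
JSD(P||Q) = 0.5 × D_KL(P||M) + 0.5 × D_KL(Q||M)
where M = 0.5 × (P + Q) is the mixture distribution.

M = 0.5 × (1/4, 7/20, 2/5) + 0.5 × (3/10, 1/4, 9/20) = (11/40, 3/10, 17/40)

D_KL(P||M) = 0.0059 nats
D_KL(Q||M) = 0.0062 nats

JSD(P||Q) = 0.5 × 0.0059 + 0.5 × 0.0062 = 0.0061 nats

Unlike KL divergence, JSD is symmetric and bounded: 0 ≤ JSD ≤ log(2).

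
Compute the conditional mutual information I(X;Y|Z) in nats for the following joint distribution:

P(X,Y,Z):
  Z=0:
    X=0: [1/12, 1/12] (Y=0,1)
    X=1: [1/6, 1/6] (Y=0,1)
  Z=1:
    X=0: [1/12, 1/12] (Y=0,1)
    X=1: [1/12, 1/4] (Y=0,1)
0.0153 nats

Conditional mutual information: I(X;Y|Z) = H(X|Z) + H(Y|Z) - H(X,Y|Z)

H(Z) = 0.6931
H(X,Z) = 1.3297 → H(X|Z) = 0.6365
H(Y,Z) = 1.3580 → H(Y|Z) = 0.6648
H(X,Y,Z) = 1.9792 → H(X,Y|Z) = 1.2861

I(X;Y|Z) = 0.6365 + 0.6648 - 1.2861 = 0.0153 nats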